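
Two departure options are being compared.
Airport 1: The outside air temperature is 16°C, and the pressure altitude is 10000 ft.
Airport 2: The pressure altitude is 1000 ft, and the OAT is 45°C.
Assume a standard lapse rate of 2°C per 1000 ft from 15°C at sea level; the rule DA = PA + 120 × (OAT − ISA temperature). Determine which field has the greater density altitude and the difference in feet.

Airport 1 by 7680 ft

Airport 1: ISA temp = -5°C, deviation +21°C, DA = 10000 + 120 × 21 = 12520 ft.
Airport 2: ISA temp = 13°C, deviation +32°C, DA = 1000 + 120 × 32 = 4840 ft.
Airport 1 is higher by 12520 − 4840 = 7680 ft.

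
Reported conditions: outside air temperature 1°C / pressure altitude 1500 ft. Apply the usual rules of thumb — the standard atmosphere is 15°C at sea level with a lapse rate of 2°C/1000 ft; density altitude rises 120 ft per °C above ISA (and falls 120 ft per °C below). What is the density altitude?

180 ft

ISA temperature at 1500 ft = 15 − 2 × (1500/1000) = 12°C.
ISA deviation = 1 − 12 = -11°C.
Density altitude = 1500 + 120 × (-11) = 1500 + (-1320) = 180 ft.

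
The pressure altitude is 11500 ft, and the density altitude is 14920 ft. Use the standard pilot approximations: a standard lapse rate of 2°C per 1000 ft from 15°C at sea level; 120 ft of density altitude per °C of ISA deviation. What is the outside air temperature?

20.5°C

Density altitude − pressure altitude = 14920 − 11500 = +3420 ft.
At 120 ft/°C that is an ISA deviation of 3420/120 = +28.5°C.
ISA temperature at 11500 ft = 15 − 2 × (11500/1000) = -8°C.
OAT = ISA + deviation = -8 + (+28.5) = 20.5°C.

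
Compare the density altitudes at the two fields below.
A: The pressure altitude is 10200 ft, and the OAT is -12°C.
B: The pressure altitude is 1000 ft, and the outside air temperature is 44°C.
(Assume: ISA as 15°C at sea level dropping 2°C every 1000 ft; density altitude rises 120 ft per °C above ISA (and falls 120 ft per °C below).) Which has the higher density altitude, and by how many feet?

A: ISA temp = -5.4°C, deviation -6.6°C, DA = 10200 + 120 × (-6.6) = 9408 ft.
B: ISA temp = 13°C, deviation +31°C, DA = 1000 + 120 × 31 = 4720 ft.
A is higher by 9408 − 4720 = 4688 ft.

A by 4688 ft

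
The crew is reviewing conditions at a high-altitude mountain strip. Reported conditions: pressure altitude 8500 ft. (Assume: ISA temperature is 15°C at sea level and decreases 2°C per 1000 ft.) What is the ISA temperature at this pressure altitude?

-2°C

ISA temperature = 15 − 2 × (8500/1000) = 15 − 17 = -2°C.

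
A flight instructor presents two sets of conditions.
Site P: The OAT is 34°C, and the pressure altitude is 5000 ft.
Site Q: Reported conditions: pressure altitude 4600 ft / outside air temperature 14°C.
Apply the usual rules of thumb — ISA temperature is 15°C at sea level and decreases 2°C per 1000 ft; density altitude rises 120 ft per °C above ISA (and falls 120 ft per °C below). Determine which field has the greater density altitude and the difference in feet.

Site P: ISA temp = 5°C, deviation +29°C, DA = 5000 + 120 × 29 = 8480 ft.
Site Q: ISA temp = 5.8°C, deviation +8.2°C, DA = 4600 + 120 × 8.2 = 5584 ft.
Site P is higher by 8480 − 5584 = 2896 ft.

Site P by 2896 ft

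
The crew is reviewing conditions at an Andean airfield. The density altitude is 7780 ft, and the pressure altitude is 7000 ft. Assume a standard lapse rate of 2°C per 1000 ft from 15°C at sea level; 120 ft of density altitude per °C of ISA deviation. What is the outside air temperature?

Density altitude − pressure altitude = 7780 − 7000 = +780 ft.
At 120 ft/°C that is an ISA deviation of 780/120 = +6.5°C.
ISA temperature at 7000 ft = 15 − 2 × (7000/1000) = 1°C.
OAT = ISA + deviation = 1 + (+6.5) = 7.5°C.

7.5°C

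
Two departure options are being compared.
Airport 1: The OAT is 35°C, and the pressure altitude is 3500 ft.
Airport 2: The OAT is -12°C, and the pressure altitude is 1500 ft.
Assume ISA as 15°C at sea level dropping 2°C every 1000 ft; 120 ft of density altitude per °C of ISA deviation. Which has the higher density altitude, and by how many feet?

Airport 1 by 8120 ft

Airport 1: ISA temp = 8°C, deviation +27°C, DA = 3500 + 120 × 27 = 6740 ft.
Airport 2: ISA temp = 12°C, deviation -24°C, DA = 1500 + 120 × (-24) = -1380 ft.
Airport 1 is higher by 6740 − (-1380) = 8120 ft.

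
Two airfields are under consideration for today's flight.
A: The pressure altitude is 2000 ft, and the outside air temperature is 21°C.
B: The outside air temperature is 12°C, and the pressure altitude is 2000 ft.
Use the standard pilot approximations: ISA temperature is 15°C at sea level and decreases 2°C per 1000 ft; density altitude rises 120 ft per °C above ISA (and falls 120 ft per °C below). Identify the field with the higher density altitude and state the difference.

A by 1080 ft

A: ISA temp = 11°C, deviation +10°C, DA = 2000 + 120 × 10 = 3200 ft.
B: ISA temp = 11°C, deviation +1°C, DA = 2000 + 120 × 1 = 2120 ft.
A is higher by 3200 − 2120 = 1080 ft.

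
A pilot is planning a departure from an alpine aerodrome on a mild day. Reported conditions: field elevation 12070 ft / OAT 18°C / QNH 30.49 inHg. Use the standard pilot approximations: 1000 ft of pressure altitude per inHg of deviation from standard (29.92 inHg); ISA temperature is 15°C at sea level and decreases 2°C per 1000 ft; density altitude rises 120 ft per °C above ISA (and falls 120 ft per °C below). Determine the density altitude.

14620 ft

Pressure altitude = 12070 + (29.92 − 30.49) × 1000 = 12070 + (-570) = 11500 ft.
ISA temperature at 11500 ft = 15 − 2 × (11500/1000) = -8°C.
ISA deviation = 18 − (-8) = +26°C.
Density altitude = 11500 + 120 × (26) = 14620 ft.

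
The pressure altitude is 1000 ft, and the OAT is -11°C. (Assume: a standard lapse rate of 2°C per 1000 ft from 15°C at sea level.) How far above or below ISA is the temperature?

ISA temperature at 1000 ft = 15 − 2 × (1000/1000) = 13°C.
Deviation = OAT − ISA = -11 − 13 = -24°C.

ISA-24°C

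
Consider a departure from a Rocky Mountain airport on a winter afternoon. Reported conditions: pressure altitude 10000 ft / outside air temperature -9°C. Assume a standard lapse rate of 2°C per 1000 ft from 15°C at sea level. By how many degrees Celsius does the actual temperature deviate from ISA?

ISA-4°C

ISA temperature at 10000 ft = 15 − 2 × (10000/1000) = -5°C.
Deviation = OAT − ISA = -9 − (-5) = -4°C.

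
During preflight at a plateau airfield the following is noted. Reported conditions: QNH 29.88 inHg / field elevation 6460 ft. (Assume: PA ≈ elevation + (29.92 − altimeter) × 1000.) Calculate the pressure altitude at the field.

6500 ft

Pressure correction = (29.92 − 29.88) × 1000 = +40 ft.
Pressure altitude = 6460 + (+40) = 6500 ft.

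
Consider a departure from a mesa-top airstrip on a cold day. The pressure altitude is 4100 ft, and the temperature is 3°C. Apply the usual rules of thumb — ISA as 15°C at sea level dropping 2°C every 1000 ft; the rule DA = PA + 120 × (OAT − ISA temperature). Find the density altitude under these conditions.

ISA temperature at 4100 ft = 15 − 2 × (4100/1000) = 6.8°C.
ISA deviation = 3 − 6.8 = -3.8°C.
Density altitude = 4100 + 120 × (-3.8) = 4100 + (-456) = 3644 ft.

3644 ft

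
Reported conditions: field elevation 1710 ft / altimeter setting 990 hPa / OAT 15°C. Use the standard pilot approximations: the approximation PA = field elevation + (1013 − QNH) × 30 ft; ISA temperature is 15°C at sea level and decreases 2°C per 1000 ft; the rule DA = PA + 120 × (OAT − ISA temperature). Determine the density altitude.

Pressure altitude = 1710 + (1013 − 990) × 30 = 1710 + (+690) = 2400 ft.
ISA temperature at 2400 ft = 15 − 2 × (2400/1000) = 10.2°C.
ISA deviation = 15 − 10.2 = +4.8°C.
Density altitude = 2400 + 120 × (4.8) = 2976 ft.

2976 ft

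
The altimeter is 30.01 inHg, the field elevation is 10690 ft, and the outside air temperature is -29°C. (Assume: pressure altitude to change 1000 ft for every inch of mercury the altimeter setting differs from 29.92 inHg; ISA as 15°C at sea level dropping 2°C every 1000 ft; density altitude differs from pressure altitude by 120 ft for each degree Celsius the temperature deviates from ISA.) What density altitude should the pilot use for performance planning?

Pressure altitude = 10690 + (29.92 − 30.01) × 1000 = 10690 + (-90) = 10600 ft.
ISA temperature at 10600 ft = 15 − 2 × (10600/1000) = -6.2°C.
ISA deviation = -29 − (-6.2) = -22.8°C.
Density altitude = 10600 + 120 × (-22.8) = 7864 ft.

7864 ft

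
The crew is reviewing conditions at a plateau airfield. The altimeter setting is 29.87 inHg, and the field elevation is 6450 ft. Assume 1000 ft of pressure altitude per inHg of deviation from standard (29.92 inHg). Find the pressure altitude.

Pressure correction = (29.92 − 29.87) × 1000 = +50 ft.
Pressure altitude = 6450 + (+50) = 6500 ft.

6500 ft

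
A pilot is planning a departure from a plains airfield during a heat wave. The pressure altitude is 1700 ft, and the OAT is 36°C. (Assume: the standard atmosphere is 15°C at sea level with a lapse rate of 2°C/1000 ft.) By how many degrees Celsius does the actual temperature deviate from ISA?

ISA+24.4°C

ISA temperature at 1700 ft = 15 − 2 × (1700/1000) = 11.6°C.
Deviation = OAT − ISA = 36 − 11.6 = +24.4°C.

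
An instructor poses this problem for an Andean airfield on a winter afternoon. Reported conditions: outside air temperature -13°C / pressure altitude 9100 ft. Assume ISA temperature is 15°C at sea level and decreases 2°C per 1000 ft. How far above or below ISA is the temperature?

ISA temperature at 9100 ft = 15 − 2 × (9100/1000) = -3.2°C.
Deviation = OAT − ISA = -13 − (-3.2) = -9.8°C.

ISA-9.8°C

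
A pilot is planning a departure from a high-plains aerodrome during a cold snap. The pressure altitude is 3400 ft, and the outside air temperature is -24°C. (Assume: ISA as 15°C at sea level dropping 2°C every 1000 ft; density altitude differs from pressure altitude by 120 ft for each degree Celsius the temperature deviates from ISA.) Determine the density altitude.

-464 ft

ISA temperature at 3400 ft = 15 − 2 × (3400/1000) = 8.2°C.
ISA deviation = -24 − 8.2 = -32.2°C.
Density altitude = 3400 + 120 × (-32.2) = 3400 + (-3864) = -464 ft.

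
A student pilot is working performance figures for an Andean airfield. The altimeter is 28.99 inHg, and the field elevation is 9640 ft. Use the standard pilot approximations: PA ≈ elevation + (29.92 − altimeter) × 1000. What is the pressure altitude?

Pressure correction = (29.92 − 28.99) × 1000 = +930 ft.
Pressure altitude = 9640 + (+930) = 10570 ft.

10570 ft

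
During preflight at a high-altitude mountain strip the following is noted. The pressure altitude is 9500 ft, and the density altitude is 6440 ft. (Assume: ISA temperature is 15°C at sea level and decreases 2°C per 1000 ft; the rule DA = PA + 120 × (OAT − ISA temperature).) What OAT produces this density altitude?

Density altitude − pressure altitude = 6440 − 9500 = -3060 ft.
At 120 ft/°C that is an ISA deviation of -3060/120 = -25.5°C.
ISA temperature at 9500 ft = 15 − 2 × (9500/1000) = -4°C.
OAT = ISA + deviation = -4 + (-25.5) = -29.5°C.

-29.5°C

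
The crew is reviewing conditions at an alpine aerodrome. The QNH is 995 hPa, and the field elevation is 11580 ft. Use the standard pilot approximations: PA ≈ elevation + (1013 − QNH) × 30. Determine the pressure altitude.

Pressure correction = (1013 − 995) × 30 = +540 ft.
Pressure altitude = 11580 + (+540) = 12120 ft.

12120 ft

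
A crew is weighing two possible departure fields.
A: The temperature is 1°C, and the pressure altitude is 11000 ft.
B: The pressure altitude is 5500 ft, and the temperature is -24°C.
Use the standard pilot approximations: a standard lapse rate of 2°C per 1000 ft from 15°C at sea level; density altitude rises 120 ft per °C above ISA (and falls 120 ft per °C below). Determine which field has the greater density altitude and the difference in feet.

A by 9820 ft

A: ISA temp = -7°C, deviation +8°C, DA = 11000 + 120 × 8 = 11960 ft.
B: ISA temp = 4°C, deviation -28°C, DA = 5500 + 120 × (-28) = 2140 ft.
A is higher by 11960 − 2140 = 9820 ft.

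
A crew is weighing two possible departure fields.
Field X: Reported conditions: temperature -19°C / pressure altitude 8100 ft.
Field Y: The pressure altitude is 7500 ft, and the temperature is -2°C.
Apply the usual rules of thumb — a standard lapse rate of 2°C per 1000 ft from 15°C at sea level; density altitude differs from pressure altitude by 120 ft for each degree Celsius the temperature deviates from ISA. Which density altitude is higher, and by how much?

Field Y by 1296 ft

Field X: ISA temp = -1.2°C, deviation -17.8°C, DA = 8100 + 120 × (-17.8) = 5964 ft.
Field Y: ISA temp = 0°C, deviation -2°C, DA = 7500 + 120 × (-2) = 7260 ft.
Field Y is higher by 7260 − 5964 = 1296 ft.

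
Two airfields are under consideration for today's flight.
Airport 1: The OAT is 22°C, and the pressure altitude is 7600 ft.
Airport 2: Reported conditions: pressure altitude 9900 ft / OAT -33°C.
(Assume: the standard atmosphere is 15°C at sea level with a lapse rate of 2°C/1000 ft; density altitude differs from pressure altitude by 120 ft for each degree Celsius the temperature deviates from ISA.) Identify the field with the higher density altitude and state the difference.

Airport 1 by 3748 ft

Airport 1: ISA temp = -0.2°C, deviation +22.2°C, DA = 7600 + 120 × 22.2 = 10264 ft.
Airport 2: ISA temp = -4.8°C, deviation -28.2°C, DA = 9900 + 120 × (-28.2) = 6516 ft.
Airport 1 is higher by 10264 − 6516 = 3748 ft.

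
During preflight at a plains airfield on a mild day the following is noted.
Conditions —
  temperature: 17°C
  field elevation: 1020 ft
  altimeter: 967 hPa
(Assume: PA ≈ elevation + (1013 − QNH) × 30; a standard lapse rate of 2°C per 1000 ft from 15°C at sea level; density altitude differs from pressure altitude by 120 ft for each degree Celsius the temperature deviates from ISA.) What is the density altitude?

3216 ft

Pressure altitude = 1020 + (1013 − 967) × 30 = 1020 + (+1380) = 2400 ft.
ISA temperature at 2400 ft = 15 − 2 × (2400/1000) = 10.2°C.
ISA deviation = 17 − 10.2 = +6.8°C.
Density altitude = 2400 + 120 × (6.8) = 3216 ft.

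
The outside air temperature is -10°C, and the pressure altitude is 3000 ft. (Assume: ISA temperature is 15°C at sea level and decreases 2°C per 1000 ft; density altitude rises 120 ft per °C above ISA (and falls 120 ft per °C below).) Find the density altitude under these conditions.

ISA temperature at 3000 ft = 15 − 2 × (3000/1000) = 9°C.
ISA deviation = -10 − 9 = -19°C.
Density altitude = 3000 + 120 × (-19) = 3000 + (-2280) = 720 ft.

720 ft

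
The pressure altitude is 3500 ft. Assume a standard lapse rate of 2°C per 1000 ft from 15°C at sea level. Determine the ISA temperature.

ISA temperature = 15 − 2 × (3500/1000) = 15 − 7 = 8°C.

8°C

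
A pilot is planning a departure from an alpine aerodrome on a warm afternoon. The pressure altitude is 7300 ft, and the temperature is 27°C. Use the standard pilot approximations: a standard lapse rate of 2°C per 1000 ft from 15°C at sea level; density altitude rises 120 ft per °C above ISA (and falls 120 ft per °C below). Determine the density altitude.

ISA temperature at 7300 ft = 15 − 2 × (7300/1000) = 0.4°C.
ISA deviation = 27 − 0.4 = +26.6°C.
Density altitude = 7300 + 120 × (26.6) = 7300 + (+3192) = 10492 ft.

10492 ft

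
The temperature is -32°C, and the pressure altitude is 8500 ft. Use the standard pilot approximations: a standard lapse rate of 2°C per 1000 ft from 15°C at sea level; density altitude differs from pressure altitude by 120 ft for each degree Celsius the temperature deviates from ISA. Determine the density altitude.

ISA temperature at 8500 ft = 15 − 2 × (8500/1000) = -2°C.
ISA deviation = -32 − (-2) = -30°C.
Density altitude = 8500 + 120 × (-30) = 8500 + (-3600) = 4900 ft.

4900 ft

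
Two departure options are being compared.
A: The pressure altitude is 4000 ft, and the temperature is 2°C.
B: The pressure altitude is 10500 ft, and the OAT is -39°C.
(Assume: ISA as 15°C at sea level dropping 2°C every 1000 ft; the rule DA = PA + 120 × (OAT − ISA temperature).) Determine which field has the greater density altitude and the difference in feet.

B by 3140 ft

A: ISA temp = 7°C, deviation -5°C, DA = 4000 + 120 × (-5) = 3400 ft.
B: ISA temp = -6°C, deviation -33°C, DA = 10500 + 120 × (-33) = 6540 ft.
B is higher by 6540 − 3400 = 3140 ft.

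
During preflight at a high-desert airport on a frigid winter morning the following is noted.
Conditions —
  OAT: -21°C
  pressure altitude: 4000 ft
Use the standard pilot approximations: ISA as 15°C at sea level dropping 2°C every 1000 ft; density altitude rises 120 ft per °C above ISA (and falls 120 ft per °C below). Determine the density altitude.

ISA temperature at 4000 ft = 15 − 2 × (4000/1000) = 7°C.
ISA deviation = -21 − 7 = -28°C.
Density altitude = 4000 + 120 × (-28) = 4000 + (-3360) = 640 ft.

640 ft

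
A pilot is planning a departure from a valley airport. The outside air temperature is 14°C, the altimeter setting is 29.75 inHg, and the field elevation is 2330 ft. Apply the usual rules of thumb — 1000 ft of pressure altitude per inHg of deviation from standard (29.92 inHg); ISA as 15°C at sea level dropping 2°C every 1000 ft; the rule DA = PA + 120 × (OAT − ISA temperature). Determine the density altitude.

Pressure altitude = 2330 + (29.92 − 29.75) × 1000 = 2330 + (+170) = 2500 ft.
ISA temperature at 2500 ft = 15 − 2 × (2500/1000) = 10°C.
ISA deviation = 14 − 10 = +4°C.
Density altitude = 2500 + 120 × (4) = 2980 ft.

2980 ft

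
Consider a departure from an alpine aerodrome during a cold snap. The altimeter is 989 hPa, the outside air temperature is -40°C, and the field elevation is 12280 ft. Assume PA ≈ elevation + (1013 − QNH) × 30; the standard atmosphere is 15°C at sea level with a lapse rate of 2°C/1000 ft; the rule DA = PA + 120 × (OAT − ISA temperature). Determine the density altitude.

Pressure altitude = 12280 + (1013 − 989) × 30 = 12280 + (+720) = 13000 ft.
ISA temperature at 13000 ft = 15 − 2 × (13000/1000) = -11°C.
ISA deviation = -40 − (-11) = -29°C.
Density altitude = 13000 + 120 × (-29) = 9520 ft.

9520 ft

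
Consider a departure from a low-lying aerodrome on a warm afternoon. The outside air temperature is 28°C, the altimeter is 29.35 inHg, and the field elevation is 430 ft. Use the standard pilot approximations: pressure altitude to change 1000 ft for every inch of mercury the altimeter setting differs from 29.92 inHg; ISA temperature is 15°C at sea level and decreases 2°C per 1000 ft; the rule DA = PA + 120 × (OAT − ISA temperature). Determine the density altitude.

Pressure altitude = 430 + (29.92 − 29.35) × 1000 = 430 + (+570) = 1000 ft.
ISA temperature at 1000 ft = 15 − 2 × (1000/1000) = 13°C.
ISA deviation = 28 − 13 = +15°C.
Density altitude = 1000 + 120 × (15) = 2800 ft.

2800 ft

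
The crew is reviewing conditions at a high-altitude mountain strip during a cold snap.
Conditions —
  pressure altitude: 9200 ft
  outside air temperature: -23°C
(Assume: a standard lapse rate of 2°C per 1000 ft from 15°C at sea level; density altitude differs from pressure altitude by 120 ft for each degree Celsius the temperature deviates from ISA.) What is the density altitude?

ISA temperature at 9200 ft = 15 − 2 × (9200/1000) = -3.4°C.
ISA deviation = -23 − (-3.4) = -19.6°C.
Density altitude = 9200 + 120 × (-19.6) = 9200 + (-2352) = 6848 ft.

6848 ft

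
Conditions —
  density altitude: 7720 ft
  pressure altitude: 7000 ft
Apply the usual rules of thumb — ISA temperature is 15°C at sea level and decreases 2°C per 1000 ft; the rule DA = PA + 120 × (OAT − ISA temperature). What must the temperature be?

7°C

Density altitude − pressure altitude = 7720 − 7000 = +720 ft.
At 120 ft/°C that is an ISA deviation of 720/120 = +6°C.
ISA temperature at 7000 ft = 15 − 2 × (7000/1000) = 1°C.
OAT = ISA + deviation = 1 + (+6) = 7°C.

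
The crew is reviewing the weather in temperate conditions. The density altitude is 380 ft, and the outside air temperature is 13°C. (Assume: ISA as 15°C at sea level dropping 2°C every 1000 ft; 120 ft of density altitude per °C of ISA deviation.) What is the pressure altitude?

DA = PA + 120 × (OAT − (15 − 2·PA/1000)) = PA + 120·OAT − 1800 + 0.24·PA = 1.24·PA + 120·OAT − 1800.
So 1.24·PA = 380 − 120 × 13 + 1800 = 620.
PA = 620 / 1.24 = 500 ft.

500 ft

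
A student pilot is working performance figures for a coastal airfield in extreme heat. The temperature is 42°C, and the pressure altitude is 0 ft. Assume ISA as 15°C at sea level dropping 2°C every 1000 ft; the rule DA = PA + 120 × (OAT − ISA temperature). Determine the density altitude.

ISA temperature at 0 ft = 15 − 2 × (0/1000) = 15°C.
ISA deviation = 42 − 15 = +27°C.
Density altitude = 0 + 120 × (27) = 0 + (+3240) = 3240 ft.

3240 ft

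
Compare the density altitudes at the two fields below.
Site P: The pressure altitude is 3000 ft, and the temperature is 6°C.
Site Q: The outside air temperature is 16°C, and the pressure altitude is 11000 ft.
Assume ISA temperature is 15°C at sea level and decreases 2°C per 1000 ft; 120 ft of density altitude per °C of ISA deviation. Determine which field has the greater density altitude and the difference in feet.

Site Q by 11120 ft

Site P: ISA temp = 9°C, deviation -3°C, DA = 3000 + 120 × (-3) = 2640 ft.
Site Q: ISA temp = -7°C, deviation +23°C, DA = 11000 + 120 × 23 = 13760 ft.
Site Q is higher by 13760 − 2640 = 11120 ft.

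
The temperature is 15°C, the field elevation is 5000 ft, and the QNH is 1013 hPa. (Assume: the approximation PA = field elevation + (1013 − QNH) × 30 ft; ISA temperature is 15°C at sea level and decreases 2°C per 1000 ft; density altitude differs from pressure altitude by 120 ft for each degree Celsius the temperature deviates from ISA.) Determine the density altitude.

Pressure altitude = 5000 + (1013 − 1013) × 30 = 5000 + (0) = 5000 ft.
ISA temperature at 5000 ft = 15 − 2 × (5000/1000) = 5°C.
ISA deviation = 15 − 5 = +10°C.
Density altitude = 5000 + 120 × (10) = 6200 ft.

6200 ft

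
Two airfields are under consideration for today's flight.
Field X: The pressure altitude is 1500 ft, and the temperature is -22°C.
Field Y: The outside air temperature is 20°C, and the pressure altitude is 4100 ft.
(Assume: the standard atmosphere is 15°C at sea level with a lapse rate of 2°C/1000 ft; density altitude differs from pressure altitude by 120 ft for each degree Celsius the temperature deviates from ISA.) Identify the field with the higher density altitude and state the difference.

Field X: ISA temp = 12°C, deviation -34°C, DA = 1500 + 120 × (-34) = -2580 ft.
Field Y: ISA temp = 6.8°C, deviation +13.2°C, DA = 4100 + 120 × 13.2 = 5684 ft.
Field Y is higher by 5684 − (-2580) = 8264 ft.

Field Y by 8264 ft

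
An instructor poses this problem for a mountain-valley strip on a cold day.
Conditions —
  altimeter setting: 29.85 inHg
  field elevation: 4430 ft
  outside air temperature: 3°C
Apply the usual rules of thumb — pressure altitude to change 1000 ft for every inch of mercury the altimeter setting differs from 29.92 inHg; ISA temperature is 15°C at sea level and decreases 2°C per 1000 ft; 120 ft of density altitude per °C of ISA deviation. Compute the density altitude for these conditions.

Pressure altitude = 4430 + (29.92 − 29.85) × 1000 = 4430 + (+70) = 4500 ft.
ISA temperature at 4500 ft = 15 − 2 × (4500/1000) = 6°C.
ISA deviation = 3 − 6 = -3°C.
Density altitude = 4500 + 120 × (-3) = 4140 ft.

4140 ft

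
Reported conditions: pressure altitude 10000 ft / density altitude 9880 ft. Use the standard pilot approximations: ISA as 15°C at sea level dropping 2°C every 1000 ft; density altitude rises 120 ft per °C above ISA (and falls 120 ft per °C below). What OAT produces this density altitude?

Density altitude − pressure altitude = 9880 − 10000 = -120 ft.
At 120 ft/°C that is an ISA deviation of -120/120 = -1°C.
ISA temperature at 10000 ft = 15 − 2 × (10000/1000) = -5°C.
OAT = ISA + deviation = -5 + (-1) = -6°C.

-6°C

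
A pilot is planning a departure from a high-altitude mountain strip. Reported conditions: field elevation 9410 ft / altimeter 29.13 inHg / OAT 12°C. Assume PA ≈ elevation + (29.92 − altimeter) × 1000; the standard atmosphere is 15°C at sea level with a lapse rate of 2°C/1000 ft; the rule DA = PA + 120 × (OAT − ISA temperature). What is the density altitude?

12288 ft

Pressure altitude = 9410 + (29.92 − 29.13) × 1000 = 9410 + (+790) = 10200 ft.
ISA temperature at 10200 ft = 15 − 2 × (10200/1000) = -5.4°C.
ISA deviation = 12 − (-5.4) = +17.4°C.
Density altitude = 10200 + 120 × (17.4) = 12288 ft.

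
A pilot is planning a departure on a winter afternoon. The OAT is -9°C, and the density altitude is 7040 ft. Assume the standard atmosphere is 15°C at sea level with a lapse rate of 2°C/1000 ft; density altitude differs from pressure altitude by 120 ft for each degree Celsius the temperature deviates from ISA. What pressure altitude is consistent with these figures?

8000 ft

DA = PA + 120 × (OAT − (15 − 2·PA/1000)) = PA + 120·OAT − 1800 + 0.24·PA = 1.24·PA + 120·OAT − 1800.
So 1.24·PA = 7040 − 120 × (-9) + 1800 = 9920.
PA = 9920 / 1.24 = 8000 ft.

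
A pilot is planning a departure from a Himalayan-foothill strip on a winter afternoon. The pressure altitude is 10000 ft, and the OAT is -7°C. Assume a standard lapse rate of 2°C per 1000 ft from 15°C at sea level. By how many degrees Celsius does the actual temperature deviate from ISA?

ISA-2°C

ISA temperature at 10000 ft = 15 − 2 × (10000/1000) = -5°C.
Deviation = OAT − ISA = -7 − (-5) = -2°C.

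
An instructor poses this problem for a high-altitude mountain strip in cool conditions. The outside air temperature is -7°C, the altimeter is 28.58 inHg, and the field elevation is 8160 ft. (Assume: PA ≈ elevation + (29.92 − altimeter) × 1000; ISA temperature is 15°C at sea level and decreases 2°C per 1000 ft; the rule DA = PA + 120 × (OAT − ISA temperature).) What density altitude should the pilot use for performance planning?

Pressure altitude = 8160 + (29.92 − 28.58) × 1000 = 8160 + (+1340) = 9500 ft.
ISA temperature at 9500 ft = 15 − 2 × (9500/1000) = -4°C.
ISA deviation = -7 − (-4) = -3°C.
Density altitude = 9500 + 120 × (-3) = 9140 ft.

9140 ft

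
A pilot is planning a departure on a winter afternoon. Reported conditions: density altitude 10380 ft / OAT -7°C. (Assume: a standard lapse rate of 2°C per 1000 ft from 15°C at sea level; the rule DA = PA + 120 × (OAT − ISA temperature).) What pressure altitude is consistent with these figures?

10500 ft

DA = PA + 120 × (OAT − (15 − 2·PA/1000)) = PA + 120·OAT − 1800 + 0.24·PA = 1.24·PA + 120·OAT − 1800.
So 1.24·PA = 10380 − 120 × (-7) + 1800 = 13020.
PA = 13020 / 1.24 = 10500 ft.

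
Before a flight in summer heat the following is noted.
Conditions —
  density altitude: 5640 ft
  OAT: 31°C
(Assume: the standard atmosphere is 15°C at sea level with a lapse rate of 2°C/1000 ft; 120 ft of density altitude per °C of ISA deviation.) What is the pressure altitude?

DA = PA + 120 × (OAT − (15 − 2·PA/1000)) = PA + 120·OAT − 1800 + 0.24·PA = 1.24·PA + 120·OAT − 1800.
So 1.24·PA = 5640 − 120 × 31 + 1800 = 3720.
PA = 3720 / 1.24 = 3000 ft.

3000 ft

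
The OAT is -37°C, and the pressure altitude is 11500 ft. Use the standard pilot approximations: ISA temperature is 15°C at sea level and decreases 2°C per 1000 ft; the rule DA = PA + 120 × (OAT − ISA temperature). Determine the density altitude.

ISA temperature at 11500 ft = 15 − 2 × (11500/1000) = -8°C.
ISA deviation = -37 − (-8) = -29°C.
Density altitude = 11500 + 120 × (-29) = 11500 + (-3480) = 8020 ft.

8020 ft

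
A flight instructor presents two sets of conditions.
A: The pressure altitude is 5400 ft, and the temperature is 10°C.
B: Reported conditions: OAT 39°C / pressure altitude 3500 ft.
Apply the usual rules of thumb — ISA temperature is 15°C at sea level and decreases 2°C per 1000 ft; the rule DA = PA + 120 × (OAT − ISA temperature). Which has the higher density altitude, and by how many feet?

A: ISA temp = 4.2°C, deviation +5.8°C, DA = 5400 + 120 × 5.8 = 6096 ft.
B: ISA temp = 8°C, deviation +31°C, DA = 3500 + 120 × 31 = 7220 ft.
B is higher by 7220 − 6096 = 1124 ft.

B by 1124 ft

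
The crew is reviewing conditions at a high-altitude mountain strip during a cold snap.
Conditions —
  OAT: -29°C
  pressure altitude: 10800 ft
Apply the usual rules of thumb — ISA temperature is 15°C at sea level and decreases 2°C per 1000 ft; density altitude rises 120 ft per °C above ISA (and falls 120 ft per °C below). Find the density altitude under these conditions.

ISA temperature at 10800 ft = 15 − 2 × (10800/1000) = -6.6°C.
ISA deviation = -29 − (-6.6) = -22.4°C.
Density altitude = 10800 + 120 × (-22.4) = 10800 + (-2688) = 8112 ft.

8112 ft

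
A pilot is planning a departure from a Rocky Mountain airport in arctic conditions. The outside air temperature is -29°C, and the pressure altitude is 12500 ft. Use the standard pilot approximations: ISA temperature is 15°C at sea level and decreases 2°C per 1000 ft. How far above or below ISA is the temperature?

ISA temperature at 12500 ft = 15 − 2 × (12500/1000) = -10°C.
Deviation = OAT − ISA = -29 − (-10) = -19°C.

ISA-19°C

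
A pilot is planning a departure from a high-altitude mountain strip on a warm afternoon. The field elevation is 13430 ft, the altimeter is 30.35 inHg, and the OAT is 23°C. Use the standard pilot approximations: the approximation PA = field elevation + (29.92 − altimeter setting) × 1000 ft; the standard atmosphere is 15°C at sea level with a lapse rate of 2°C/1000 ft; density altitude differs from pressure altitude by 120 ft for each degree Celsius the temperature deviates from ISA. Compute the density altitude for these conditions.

Pressure altitude = 13430 + (29.92 − 30.35) × 1000 = 13430 + (-430) = 13000 ft.
ISA temperature at 13000 ft = 15 − 2 × (13000/1000) = -11°C.
ISA deviation = 23 − (-11) = +34°C.
Density altitude = 13000 + 120 × (34) = 17080 ft.

17080 ft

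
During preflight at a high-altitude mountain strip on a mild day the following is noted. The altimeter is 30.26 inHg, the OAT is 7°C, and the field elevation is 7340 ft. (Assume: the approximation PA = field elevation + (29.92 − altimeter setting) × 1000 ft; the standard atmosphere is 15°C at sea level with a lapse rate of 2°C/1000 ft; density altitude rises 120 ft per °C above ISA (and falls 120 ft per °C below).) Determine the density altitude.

7720 ft

Pressure altitude = 7340 + (29.92 − 30.26) × 1000 = 7340 + (-340) = 7000 ft.
ISA temperature at 7000 ft = 15 − 2 × (7000/1000) = 1°C.
ISA deviation = 7 − 1 = +6°C.
Density altitude = 7000 + 120 × (6) = 7720 ft.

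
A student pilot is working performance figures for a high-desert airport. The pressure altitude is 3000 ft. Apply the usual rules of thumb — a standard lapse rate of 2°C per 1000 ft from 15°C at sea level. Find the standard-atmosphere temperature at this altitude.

ISA temperature = 15 − 2 × (3000/1000) = 15 − 6 = 9°C.

9°C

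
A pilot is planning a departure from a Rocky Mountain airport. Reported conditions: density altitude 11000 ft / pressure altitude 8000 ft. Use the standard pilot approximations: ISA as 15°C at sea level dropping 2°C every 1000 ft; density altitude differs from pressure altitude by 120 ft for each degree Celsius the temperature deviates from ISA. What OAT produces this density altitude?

Density altitude − pressure altitude = 11000 − 8000 = +3000 ft.
At 120 ft/°C that is an ISA deviation of 3000/120 = +25°C.
ISA temperature at 8000 ft = 15 − 2 × (8000/1000) = -1°C.
OAT = ISA + deviation = -1 + (+25) = 24°C.

24°C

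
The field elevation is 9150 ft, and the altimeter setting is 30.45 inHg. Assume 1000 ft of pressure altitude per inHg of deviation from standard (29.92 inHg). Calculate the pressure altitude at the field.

8620 ft

Pressure correction = (29.92 − 30.45) × 1000 = -530 ft.
Pressure altitude = 9150 + (-530) = 8620 ft.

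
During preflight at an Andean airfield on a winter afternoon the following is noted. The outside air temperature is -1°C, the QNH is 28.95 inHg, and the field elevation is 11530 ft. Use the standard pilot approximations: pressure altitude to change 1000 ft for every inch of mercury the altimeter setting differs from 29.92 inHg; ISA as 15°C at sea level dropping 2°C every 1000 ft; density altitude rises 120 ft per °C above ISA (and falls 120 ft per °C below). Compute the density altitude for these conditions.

Pressure altitude = 11530 + (29.92 − 28.95) × 1000 = 11530 + (+970) = 12500 ft.
ISA temperature at 12500 ft = 15 − 2 × (12500/1000) = -10°C.
ISA deviation = -1 − (-10) = +9°C.
Density altitude = 12500 + 120 × (9) = 13580 ft.

13580 ft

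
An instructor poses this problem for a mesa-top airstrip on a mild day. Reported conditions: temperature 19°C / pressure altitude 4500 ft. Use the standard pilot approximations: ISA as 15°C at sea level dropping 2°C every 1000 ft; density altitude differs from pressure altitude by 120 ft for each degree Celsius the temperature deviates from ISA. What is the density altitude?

ISA temperature at 4500 ft = 15 − 2 × (4500/1000) = 6°C.
ISA deviation = 19 − 6 = +13°C.
Density altitude = 4500 + 120 × (13) = 4500 + (+1560) = 6060 ft.

6060 ft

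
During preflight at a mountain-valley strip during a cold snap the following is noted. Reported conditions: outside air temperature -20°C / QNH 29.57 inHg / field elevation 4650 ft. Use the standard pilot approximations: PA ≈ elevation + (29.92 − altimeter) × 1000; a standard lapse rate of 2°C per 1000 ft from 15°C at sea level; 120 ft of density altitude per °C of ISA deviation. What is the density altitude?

Pressure altitude = 4650 + (29.92 − 29.57) × 1000 = 4650 + (+350) = 5000 ft.
ISA temperature at 5000 ft = 15 − 2 × (5000/1000) = 5°C.
ISA deviation = -20 − 5 = -25°C.
Density altitude = 5000 + 120 × (-25) = 2000 ft.

2000 ft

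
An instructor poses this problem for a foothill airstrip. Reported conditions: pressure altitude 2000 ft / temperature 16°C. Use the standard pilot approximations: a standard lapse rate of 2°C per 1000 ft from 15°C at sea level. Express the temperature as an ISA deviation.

ISA temperature at 2000 ft = 15 − 2 × (2000/1000) = 11°C.
Deviation = OAT − ISA = 16 − 11 = +5°C.

ISA+5°C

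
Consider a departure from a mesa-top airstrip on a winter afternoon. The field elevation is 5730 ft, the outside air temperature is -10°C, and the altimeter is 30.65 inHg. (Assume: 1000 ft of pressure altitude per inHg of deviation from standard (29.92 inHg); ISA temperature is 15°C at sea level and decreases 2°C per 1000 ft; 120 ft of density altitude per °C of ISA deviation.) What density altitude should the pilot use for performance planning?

3200 ft

Pressure altitude = 5730 + (29.92 − 30.65) × 1000 = 5730 + (-730) = 5000 ft.
ISA temperature at 5000 ft = 15 − 2 × (5000/1000) = 5°C.
ISA deviation = -10 − 5 = -15°C.
Density altitude = 5000 + 120 × (-15) = 3200 ft.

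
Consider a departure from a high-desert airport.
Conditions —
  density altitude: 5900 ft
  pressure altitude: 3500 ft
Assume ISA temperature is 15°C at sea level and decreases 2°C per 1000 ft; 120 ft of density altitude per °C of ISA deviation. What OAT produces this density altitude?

Density altitude − pressure altitude = 5900 − 3500 = +2400 ft.
At 120 ft/°C that is an ISA deviation of 2400/120 = +20°C.
ISA temperature at 3500 ft = 15 − 2 × (3500/1000) = 8°C.
OAT = ISA + deviation = 8 + (+20) = 28°C.

28°C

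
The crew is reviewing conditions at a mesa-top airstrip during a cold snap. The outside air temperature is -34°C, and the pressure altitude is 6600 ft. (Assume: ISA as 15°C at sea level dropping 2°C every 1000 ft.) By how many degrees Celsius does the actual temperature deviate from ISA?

ISA temperature at 6600 ft = 15 − 2 × (6600/1000) = 1.8°C.
Deviation = OAT − ISA = -34 − 1.8 = -35.8°C.

ISA-35.8°C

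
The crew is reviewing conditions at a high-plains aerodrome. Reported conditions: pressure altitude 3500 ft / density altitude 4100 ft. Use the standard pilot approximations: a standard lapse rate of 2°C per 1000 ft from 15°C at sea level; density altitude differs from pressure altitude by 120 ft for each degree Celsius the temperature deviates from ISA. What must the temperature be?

13°C

Density altitude − pressure altitude = 4100 − 3500 = +600 ft.
At 120 ft/°C that is an ISA deviation of 600/120 = +5°C.
ISA temperature at 3500 ft = 15 − 2 × (3500/1000) = 8°C.
OAT = ISA + deviation = 8 + (+5) = 13°C.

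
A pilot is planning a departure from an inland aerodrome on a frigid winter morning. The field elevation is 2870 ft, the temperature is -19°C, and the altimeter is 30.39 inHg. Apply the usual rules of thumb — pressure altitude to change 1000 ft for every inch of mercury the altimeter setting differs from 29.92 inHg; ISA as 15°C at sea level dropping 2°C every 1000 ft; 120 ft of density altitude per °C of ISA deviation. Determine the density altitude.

Pressure altitude = 2870 + (29.92 − 30.39) × 1000 = 2870 + (-470) = 2400 ft.
ISA temperature at 2400 ft = 15 − 2 × (2400/1000) = 10.2°C.
ISA deviation = -19 − 10.2 = -29.2°C.
Density altitude = 2400 + 120 × (-29.2) = -1104 ft.

-1104 ft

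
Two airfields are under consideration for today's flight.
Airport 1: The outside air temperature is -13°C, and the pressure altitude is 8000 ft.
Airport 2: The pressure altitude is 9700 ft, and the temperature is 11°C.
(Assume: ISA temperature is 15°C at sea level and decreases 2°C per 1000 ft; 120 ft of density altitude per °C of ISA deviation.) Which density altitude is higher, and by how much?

Airport 2 by 4988 ft

Airport 1: ISA temp = -1°C, deviation -12°C, DA = 8000 + 120 × (-12) = 6560 ft.
Airport 2: ISA temp = -4.4°C, deviation +15.4°C, DA = 9700 + 120 × 15.4 = 11548 ft.
Airport 2 is higher by 11548 − 6560 = 4988 ft.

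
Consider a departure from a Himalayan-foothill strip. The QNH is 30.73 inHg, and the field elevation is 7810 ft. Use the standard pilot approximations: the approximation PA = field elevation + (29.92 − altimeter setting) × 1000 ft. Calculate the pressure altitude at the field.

7000 ft

Pressure correction = (29.92 − 30.73) × 1000 = -810 ft.
Pressure altitude = 7810 + (-810) = 7000 ft.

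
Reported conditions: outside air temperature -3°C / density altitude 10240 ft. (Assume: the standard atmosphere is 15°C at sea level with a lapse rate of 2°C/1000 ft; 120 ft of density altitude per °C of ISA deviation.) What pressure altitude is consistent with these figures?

DA = PA + 120 × (OAT − (15 − 2·PA/1000)) = PA + 120·OAT − 1800 + 0.24·PA = 1.24·PA + 120·OAT − 1800.
So 1.24·PA = 10240 − 120 × (-3) + 1800 = 12400.
PA = 12400 / 1.24 = 10000 ft.

10000 ft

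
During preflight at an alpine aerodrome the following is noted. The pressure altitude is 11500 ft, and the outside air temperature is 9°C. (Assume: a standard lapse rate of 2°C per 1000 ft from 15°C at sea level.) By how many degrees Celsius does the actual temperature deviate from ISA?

ISA temperature at 11500 ft = 15 − 2 × (11500/1000) = -8°C.
Deviation = OAT − ISA = 9 − (-8) = +17°C.

ISA+17°C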